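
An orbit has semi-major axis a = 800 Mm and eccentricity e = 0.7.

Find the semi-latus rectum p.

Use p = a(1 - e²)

Convert to SI: a = 800 Mm = 8e+08 m.
p = a (1 − e²).
p = 8e+08 · (1 − (0.7)²) = 8e+08 · 0.51 ≈ 4.08e+08 m = 408 Mm.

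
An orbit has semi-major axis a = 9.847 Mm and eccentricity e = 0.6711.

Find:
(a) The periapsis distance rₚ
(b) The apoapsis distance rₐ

Convert to SI: a = 9.847 Mm = 9.847e+06 m.
(a) rₚ = a(1 − e) = 9.847e+06 · (1 − 0.6711) = 9.847e+06 · 0.3289 ≈ 3.239e+06 m = 3.239 Mm.
(b) rₐ = a(1 + e) = 9.847e+06 · (1 + 0.6711) = 9.847e+06 · 1.6711 ≈ 1.646e+07 m = 16.46 Mm.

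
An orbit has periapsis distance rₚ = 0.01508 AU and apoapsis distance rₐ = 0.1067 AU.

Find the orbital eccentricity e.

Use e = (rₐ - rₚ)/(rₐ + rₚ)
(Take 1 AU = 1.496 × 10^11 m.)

Convert to SI: rₚ = 0.01508 AU = 2.25597e+09 m; rₐ = 0.1067 AU = 1.59623e+10 m.
e = (rₐ − rₚ) / (rₐ + rₚ).
e = (1.59623e+10 − 2.25597e+09) / (1.59623e+10 + 2.25597e+09) = 1.37064e+10 / 1.82183e+10 ≈ 0.7523.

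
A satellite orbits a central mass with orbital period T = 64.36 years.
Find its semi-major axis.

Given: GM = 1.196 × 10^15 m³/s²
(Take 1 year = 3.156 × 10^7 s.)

Convert to SI: T = 64.36 years = 2.0312e+09 s.
Invert Kepler's third law: a = (GM · T² / (4π²))^(1/3).
Substituting T = 2.0312e+09 s and GM = 1.196e+15 m³/s²:
a = (1.196e+15 · (2.0312e+09)² / (4π²))^(1/3) m
a ≈ 5e+10 m = 50 Gm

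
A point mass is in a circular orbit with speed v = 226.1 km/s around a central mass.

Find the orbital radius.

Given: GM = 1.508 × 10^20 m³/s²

Convert to SI: v = 226.1 km/s = 226100 m/s.
For a circular orbit, v² = GM / r, so r = GM / v².
r = 1.508e+20 / (226100)² m ≈ 2.95e+09 m = 2.95 Gm.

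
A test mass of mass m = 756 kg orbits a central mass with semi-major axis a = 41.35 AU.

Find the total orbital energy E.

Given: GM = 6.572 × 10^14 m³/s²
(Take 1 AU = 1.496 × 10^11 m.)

Convert to SI: a = 41.35 AU = 6.18596e+12 m.
E = −GMm / (2a).
E = −6.572e+14 · 756 / (2 · 6.18596e+12) J ≈ -4.016e+04 J = -40.16 kJ.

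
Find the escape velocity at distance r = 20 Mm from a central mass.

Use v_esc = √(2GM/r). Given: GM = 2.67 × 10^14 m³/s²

Convert to SI: r = 20 Mm = 2e+07 m.
Escape velocity comes from setting total energy to zero: ½v² − GM/r = 0 ⇒ v_esc = √(2GM / r).
v_esc = √(2 · 2.67e+14 / 2e+07) m/s ≈ 5167 m/s = 5.167 km/s.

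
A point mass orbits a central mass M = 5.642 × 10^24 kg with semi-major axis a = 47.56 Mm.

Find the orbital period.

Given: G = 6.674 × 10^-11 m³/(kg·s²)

Convert to SI: a = 47.56 Mm = 4.756e+07 m.
GM = G · M = 6.674e-11 · 5.642e+24 = 3.76547e+14 m³/s².
Kepler's third law: T = 2π √(a³ / GM).
Substituting a = 4.756e+07 m and GM = 3.76547e+14 m³/s²:
T = 2π √((4.756e+07)³ / 3.76547e+14) s
T ≈ 1.062e+05 s = 1.229 days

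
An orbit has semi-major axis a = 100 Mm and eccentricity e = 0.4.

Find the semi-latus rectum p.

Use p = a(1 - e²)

Convert to SI: a = 100 Mm = 1e+08 m.
p = a (1 − e²).
p = 1e+08 · (1 − (0.4)²) = 1e+08 · 0.84 ≈ 8.4e+07 m = 84 Mm.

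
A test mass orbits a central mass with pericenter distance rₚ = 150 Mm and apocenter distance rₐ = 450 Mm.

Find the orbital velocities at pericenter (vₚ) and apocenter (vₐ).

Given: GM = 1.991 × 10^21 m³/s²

Convert to SI: rₚ = 150 Mm = 1.5e+08 m; rₐ = 450 Mm = 4.5e+08 m.
Use the vis-viva equation v² = GM(2/r − 1/a) with a = (rₚ + rₐ)/2 = (1.5e+08 + 4.5e+08)/2 = 3e+08 m.
vₚ = √(GM · (2/rₚ − 1/a)) = √(1.991e+21 · (2/1.5e+08 − 1/3e+08)) m/s ≈ 4.462e+06 m/s = 4462 km/s.
vₐ = √(GM · (2/rₐ − 1/a)) = √(1.991e+21 · (2/4.5e+08 − 1/3e+08)) m/s ≈ 1.487e+06 m/s = 1487 km/s.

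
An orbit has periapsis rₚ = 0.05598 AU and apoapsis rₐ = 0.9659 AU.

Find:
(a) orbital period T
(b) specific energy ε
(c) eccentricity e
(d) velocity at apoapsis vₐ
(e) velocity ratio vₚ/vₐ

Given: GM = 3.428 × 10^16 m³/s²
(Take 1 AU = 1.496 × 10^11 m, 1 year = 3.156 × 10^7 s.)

Convert to SI: rₚ = 0.05598 AU = 8.37461e+09 m; rₐ = 0.9659 AU = 1.44499e+11 m.
(a) With a = (rₚ + rₐ)/2 = 7.64366e+10 m, T = 2π √(a³/GM) = 2π √((7.64366e+10)³/3.428e+16) s ≈ 7.172e+08 s
(b) With a = (rₚ + rₐ)/2 = 7.64366e+10 m, ε = −GM/(2a) = −3.428e+16/(2 · 7.64366e+10) J/kg ≈ -2.242e+05 J/kg
(c) e = (rₐ − rₚ)/(rₐ + rₚ) = (1.44499e+11 − 8.37461e+09)/(1.44499e+11 + 8.37461e+09) ≈ 0.8904
(d) With a = (rₚ + rₐ)/2 = 7.64366e+10 m, vₐ = √(GM (2/rₐ − 1/a)) = √(3.428e+16 · (2/1.44499e+11 − 1/7.64366e+10)) m/s ≈ 161.2 m/s
(e) Conservation of angular momentum (rₚvₚ = rₐvₐ) gives vₚ/vₐ = rₐ/rₚ = 1.44499e+11/8.37461e+09 ≈ 17.25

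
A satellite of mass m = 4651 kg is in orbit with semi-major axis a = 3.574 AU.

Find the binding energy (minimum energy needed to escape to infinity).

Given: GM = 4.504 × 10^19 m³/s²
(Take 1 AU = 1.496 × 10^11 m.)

Convert to SI: a = 3.574 AU = 5.3467e+11 m.
Total orbital energy is E = −GMm/(2a); binding energy is E_bind = −E = GMm/(2a).
E_bind = 4.504e+19 · 4651 / (2 · 5.3467e+11) J ≈ 1.959e+11 J = 195.9 GJ.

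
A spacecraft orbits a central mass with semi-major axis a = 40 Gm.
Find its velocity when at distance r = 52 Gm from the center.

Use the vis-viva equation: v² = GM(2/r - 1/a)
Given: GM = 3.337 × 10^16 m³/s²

Convert to SI: a = 40 Gm = 4e+10 m; r = 52 Gm = 5.2e+10 m.
Vis-viva: v = √(GM · (2/r − 1/a)).
2/r − 1/a = 2/5.2e+10 − 1/4e+10 = 1.34615e-11 m⁻¹.
v = √(3.337e+16 · 1.34615e-11) m/s ≈ 670.2 m/s = 670.2 m/s.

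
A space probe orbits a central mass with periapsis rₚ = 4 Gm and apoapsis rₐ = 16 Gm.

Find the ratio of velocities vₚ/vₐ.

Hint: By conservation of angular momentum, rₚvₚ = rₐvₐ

Convert to SI: rₚ = 4 Gm = 4e+09 m; rₐ = 16 Gm = 1.6e+10 m.
Conservation of angular momentum gives rₚvₚ = rₐvₐ, so vₚ/vₐ = rₐ/rₚ.
vₚ/vₐ = 1.6e+10 / 4e+09 ≈ 4.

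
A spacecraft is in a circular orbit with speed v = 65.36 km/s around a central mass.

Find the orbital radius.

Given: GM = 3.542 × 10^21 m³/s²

Convert to SI: v = 65.36 km/s = 65360 m/s.
For a circular orbit, v² = GM / r, so r = GM / v².
r = 3.542e+21 / (65360)² m ≈ 8.291e+11 m = 8.291 × 10^11 m.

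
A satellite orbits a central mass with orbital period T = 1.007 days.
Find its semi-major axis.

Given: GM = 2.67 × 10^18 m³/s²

Convert to SI: T = 1.007 days = 87004.8 s.
Invert Kepler's third law: a = (GM · T² / (4π²))^(1/3).
Substituting T = 87004.8 s and GM = 2.67e+18 m³/s²:
a = (2.67e+18 · (87004.8)² / (4π²))^(1/3) m
a ≈ 8e+08 m = 800 Mm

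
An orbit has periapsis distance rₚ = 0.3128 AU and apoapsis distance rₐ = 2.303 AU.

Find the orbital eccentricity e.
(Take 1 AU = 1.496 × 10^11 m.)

Convert to SI: rₚ = 0.3128 AU = 4.67949e+10 m; rₐ = 2.303 AU = 3.44529e+11 m.
e = (rₐ − rₚ) / (rₐ + rₚ).
e = (3.44529e+11 − 4.67949e+10) / (3.44529e+11 + 4.67949e+10) = 2.97734e+11 / 3.91324e+11 ≈ 0.7608.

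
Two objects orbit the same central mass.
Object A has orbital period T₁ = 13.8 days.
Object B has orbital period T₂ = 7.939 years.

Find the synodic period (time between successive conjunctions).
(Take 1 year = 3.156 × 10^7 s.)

Convert to SI: T₁ = 13.8 days = 1.19232e+06 s; T₂ = 7.939 years = 2.50555e+08 s.
T_syn = |T₁ · T₂ / (T₁ − T₂)|.
T_syn = |1.19232e+06 · 2.50555e+08 / (1.19232e+06 − 2.50555e+08)| s ≈ 1.198e+06 s = 13.87 days.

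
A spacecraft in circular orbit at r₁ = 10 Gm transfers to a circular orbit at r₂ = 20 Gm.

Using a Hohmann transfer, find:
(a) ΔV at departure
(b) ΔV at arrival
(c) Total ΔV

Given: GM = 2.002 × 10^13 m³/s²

Convert to SI: r₁ = 10 Gm = 1e+10 m; r₂ = 20 Gm = 2e+10 m.
Transfer semi-major axis: a_t = (r₁ + r₂)/2 = (1e+10 + 2e+10)/2 = 1.5e+10 m.
Circular speeds: v₁ = √(GM/r₁) = 44.7437 m/s, v₂ = √(GM/r₂) = 31.6386 m/s.
Transfer speeds (vis-viva v² = GM(2/r − 1/a_t)): v₁ᵗ = 51.6656 m/s, v₂ᵗ = 25.8328 m/s.
(a) ΔV₁ = |v₁ᵗ − v₁| ≈ 6.922 m/s = 6.922 m/s.
(b) ΔV₂ = |v₂ − v₂ᵗ| ≈ 5.806 m/s = 5.806 m/s.
(c) ΔV_total = ΔV₁ + ΔV₂ ≈ 12.73 m/s = 12.73 m/s.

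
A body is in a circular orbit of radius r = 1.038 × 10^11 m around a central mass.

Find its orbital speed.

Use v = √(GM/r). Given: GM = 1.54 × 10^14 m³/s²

For a circular orbit, gravity supplies the centripetal force, so v = √(GM / r).
v = √(1.54e+14 / 1.038e+11) m/s ≈ 38.52 m/s = 38.52 m/s.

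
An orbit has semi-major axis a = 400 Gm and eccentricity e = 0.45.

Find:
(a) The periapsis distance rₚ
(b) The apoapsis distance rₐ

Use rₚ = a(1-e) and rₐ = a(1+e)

Convert to SI: a = 400 Gm = 4e+11 m.
(a) rₚ = a(1 − e) = 4e+11 · (1 − 0.45) = 4e+11 · 0.55 ≈ 2.2e+11 m = 220 Gm.
(b) rₐ = a(1 + e) = 4e+11 · (1 + 0.45) = 4e+11 · 1.45 ≈ 5.8e+11 m = 580 Gm.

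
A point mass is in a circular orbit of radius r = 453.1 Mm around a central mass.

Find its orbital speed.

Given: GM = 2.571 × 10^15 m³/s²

Convert to SI: r = 453.1 Mm = 4.531e+08 m.
For a circular orbit, gravity supplies the centripetal force, so v = √(GM / r).
v = √(2.571e+15 / 4.531e+08) m/s ≈ 2382 m/s = 2.382 km/s.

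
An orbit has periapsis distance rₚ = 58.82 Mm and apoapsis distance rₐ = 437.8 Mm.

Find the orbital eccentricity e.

Convert to SI: rₚ = 58.82 Mm = 5.882e+07 m; rₐ = 437.8 Mm = 4.378e+08 m.
e = (rₐ − rₚ) / (rₐ + rₚ).
e = (4.378e+08 − 5.882e+07) / (4.378e+08 + 5.882e+07) = 3.7898e+08 / 4.9662e+08 ≈ 0.7631.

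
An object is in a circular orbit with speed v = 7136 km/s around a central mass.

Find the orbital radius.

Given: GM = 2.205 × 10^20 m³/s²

Convert to SI: v = 7136 km/s = 7.136e+06 m/s.
For a circular orbit, v² = GM / r, so r = GM / v².
r = 2.205e+20 / (7.136e+06)² m ≈ 4.33e+06 m = 4.33 × 10^6 m.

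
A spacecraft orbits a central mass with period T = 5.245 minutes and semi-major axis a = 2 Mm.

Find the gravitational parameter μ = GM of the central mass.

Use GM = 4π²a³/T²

Convert to SI: T = 5.245 minutes = 314.7 s; a = 2 Mm = 2e+06 m.
GM = 4π² · a³ / T².
GM = 4π² · (2e+06)³ / (314.7)² m³/s² ≈ 3.189e+15 m³/s² = 3.189 × 10^15 m³/s².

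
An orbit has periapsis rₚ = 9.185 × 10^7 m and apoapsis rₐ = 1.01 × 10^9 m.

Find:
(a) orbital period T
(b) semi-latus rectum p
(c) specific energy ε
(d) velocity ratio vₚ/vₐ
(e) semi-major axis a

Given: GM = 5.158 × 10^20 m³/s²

(a) With a = (rₚ + rₐ)/2 = 5.50925e+08 m, T = 2π √(a³/GM) = 2π √((5.50925e+08)³/5.158e+20) s ≈ 3577 s
(b) From a = (rₚ + rₐ)/2 = 5.50925e+08 m and e = (rₐ − rₚ)/(rₐ + rₚ) = 0.83328, p = a(1 − e²) = 5.50925e+08 · (1 − (0.83328)²) ≈ 1.684e+08 m
(c) With a = (rₚ + rₐ)/2 = 5.50925e+08 m, ε = −GM/(2a) = −5.158e+20/(2 · 5.50925e+08) J/kg ≈ -4.681e+11 J/kg
(d) Conservation of angular momentum (rₚvₚ = rₐvₐ) gives vₚ/vₐ = rₐ/rₚ = 1.01e+09/9.185e+07 ≈ 11
(e) a = (rₚ + rₐ)/2 = (9.185e+07 + 1.01e+09)/2 ≈ 5.509e+08 m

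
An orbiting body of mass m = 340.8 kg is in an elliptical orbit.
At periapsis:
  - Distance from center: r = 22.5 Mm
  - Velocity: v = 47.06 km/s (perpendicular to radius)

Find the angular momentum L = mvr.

Convert to SI: r = 22.5 Mm = 2.25e+07 m; v = 47.06 km/s = 47060 m/s.
Since v is perpendicular to r, L = m · v · r.
L = 340.8 · 47060 · 2.25e+07 kg·m²/s ≈ 3.609e+14 kg·m²/s.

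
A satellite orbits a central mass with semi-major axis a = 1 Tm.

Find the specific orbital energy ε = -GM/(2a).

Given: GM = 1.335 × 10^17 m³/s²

Convert to SI: a = 1 Tm = 1e+12 m.
ε = −GM / (2a).
ε = −1.335e+17 / (2 · 1e+12) J/kg ≈ -6.675e+04 J/kg = -66.75 kJ/kg.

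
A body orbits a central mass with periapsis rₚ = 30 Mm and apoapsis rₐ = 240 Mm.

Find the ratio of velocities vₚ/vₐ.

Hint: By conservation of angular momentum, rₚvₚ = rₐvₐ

Convert to SI: rₚ = 30 Mm = 3e+07 m; rₐ = 240 Mm = 2.4e+08 m.
Conservation of angular momentum gives rₚvₚ = rₐvₐ, so vₚ/vₐ = rₐ/rₚ.
vₚ/vₐ = 2.4e+08 / 3e+07 ≈ 8.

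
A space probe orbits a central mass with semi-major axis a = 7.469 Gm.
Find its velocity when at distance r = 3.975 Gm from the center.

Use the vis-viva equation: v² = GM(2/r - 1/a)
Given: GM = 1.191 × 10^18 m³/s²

Convert to SI: a = 7.469 Gm = 7.469e+09 m; r = 3.975 Gm = 3.975e+09 m.
Vis-viva: v = √(GM · (2/r − 1/a)).
2/r − 1/a = 2/3.975e+09 − 1/7.469e+09 = 3.69258e-10 m⁻¹.
v = √(1.191e+18 · 3.69258e-10) m/s ≈ 2.097e+04 m/s = 20.97 km/s.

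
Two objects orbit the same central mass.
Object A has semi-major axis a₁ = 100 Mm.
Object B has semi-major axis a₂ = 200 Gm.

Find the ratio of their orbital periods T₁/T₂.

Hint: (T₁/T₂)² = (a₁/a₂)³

Convert to SI: a₁ = 100 Mm = 1e+08 m; a₂ = 200 Gm = 2e+11 m.
From Kepler's third law, (T₁/T₂)² = (a₁/a₂)³, so T₁/T₂ = (a₁/a₂)^(3/2).
a₁/a₂ = 1e+08 / 2e+11 = 0.0005.
T₁/T₂ = (0.0005)^(3/2) ≈ 1.118e-05.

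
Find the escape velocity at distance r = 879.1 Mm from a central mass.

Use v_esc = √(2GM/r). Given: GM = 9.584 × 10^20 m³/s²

Convert to SI: r = 879.1 Mm = 8.791e+08 m.
Escape velocity comes from setting total energy to zero: ½v² − GM/r = 0 ⇒ v_esc = √(2GM / r).
v_esc = √(2 · 9.584e+20 / 8.791e+08) m/s ≈ 1.477e+06 m/s = 1477 km/s.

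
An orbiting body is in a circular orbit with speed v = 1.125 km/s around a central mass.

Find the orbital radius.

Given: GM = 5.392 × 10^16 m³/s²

Convert to SI: v = 1.125 km/s = 1125 m/s.
For a circular orbit, v² = GM / r, so r = GM / v².
r = 5.392e+16 / (1125)² m ≈ 4.26e+10 m = 42.6 Gm.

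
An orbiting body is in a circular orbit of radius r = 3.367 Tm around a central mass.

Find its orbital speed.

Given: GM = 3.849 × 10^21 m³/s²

Convert to SI: r = 3.367 Tm = 3.367e+12 m.
For a circular orbit, gravity supplies the centripetal force, so v = √(GM / r).
v = √(3.849e+21 / 3.367e+12) m/s ≈ 3.381e+04 m/s = 33.81 km/s.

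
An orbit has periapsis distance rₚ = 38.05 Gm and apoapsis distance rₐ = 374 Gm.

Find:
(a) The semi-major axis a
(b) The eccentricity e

Convert to SI: rₚ = 38.05 Gm = 3.805e+10 m; rₐ = 374 Gm = 3.74e+11 m.
(a) a = (rₚ + rₐ) / 2 = (3.805e+10 + 3.74e+11) / 2 ≈ 2.06e+11 m = 206 Gm.
(b) e = (rₐ − rₚ) / (rₐ + rₚ) = (3.74e+11 − 3.805e+10) / (3.74e+11 + 3.805e+10) ≈ 0.8153.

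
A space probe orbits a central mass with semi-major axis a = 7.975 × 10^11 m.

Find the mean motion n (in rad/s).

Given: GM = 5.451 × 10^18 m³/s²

n = √(GM / a³).
n = √(5.451e+18 / (7.975e+11)³) rad/s ≈ 3.278e-09 rad/s.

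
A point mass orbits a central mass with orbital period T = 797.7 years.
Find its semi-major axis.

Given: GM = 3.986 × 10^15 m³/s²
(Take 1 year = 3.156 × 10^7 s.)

Convert to SI: T = 797.7 years = 2.51754e+10 s.
Invert Kepler's third law: a = (GM · T² / (4π²))^(1/3).
Substituting T = 2.51754e+10 s and GM = 3.986e+15 m³/s²:
a = (3.986e+15 · (2.51754e+10)² / (4π²))^(1/3) m
a ≈ 4e+11 m = 400 Gm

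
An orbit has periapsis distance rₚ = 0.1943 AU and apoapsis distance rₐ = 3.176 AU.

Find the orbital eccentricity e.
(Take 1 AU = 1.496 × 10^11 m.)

Convert to SI: rₚ = 0.1943 AU = 2.90673e+10 m; rₐ = 3.176 AU = 4.7513e+11 m.
e = (rₐ − rₚ) / (rₐ + rₚ).
e = (4.7513e+11 − 2.90673e+10) / (4.7513e+11 + 2.90673e+10) = 4.46062e+11 / 5.04197e+11 ≈ 0.8847.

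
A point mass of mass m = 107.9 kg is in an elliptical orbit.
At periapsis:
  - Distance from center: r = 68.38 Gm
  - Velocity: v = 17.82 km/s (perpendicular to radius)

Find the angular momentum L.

Convert to SI: r = 68.38 Gm = 6.838e+10 m; v = 17.82 km/s = 17820 m/s.
Since v is perpendicular to r, L = m · v · r.
L = 107.9 · 17820 · 6.838e+10 kg·m²/s ≈ 1.315e+17 kg·m²/s.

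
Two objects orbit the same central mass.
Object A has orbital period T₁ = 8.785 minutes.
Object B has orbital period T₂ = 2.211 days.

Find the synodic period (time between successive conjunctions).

Convert to SI: T₁ = 8.785 minutes = 527.1 s; T₂ = 2.211 days = 191030 s.
T_syn = |T₁ · T₂ / (T₁ − T₂)|.
T_syn = |527.1 · 191030 / (527.1 − 191030)| s ≈ 528.6 s = 8.809 minutes.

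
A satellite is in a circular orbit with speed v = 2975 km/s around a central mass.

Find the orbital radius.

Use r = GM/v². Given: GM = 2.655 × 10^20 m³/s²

Convert to SI: v = 2975 km/s = 2.975e+06 m/s.
For a circular orbit, v² = GM / r, so r = GM / v².
r = 2.655e+20 / (2.975e+06)² m ≈ 3e+07 m = 30 Mm.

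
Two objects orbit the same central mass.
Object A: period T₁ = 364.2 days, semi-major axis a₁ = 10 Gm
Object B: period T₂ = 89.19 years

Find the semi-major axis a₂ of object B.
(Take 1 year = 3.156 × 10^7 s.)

Convert to SI: T₁ = 364.2 days = 3.14669e+07 s; a₁ = 10 Gm = 1e+10 m; T₂ = 89.19 years = 2.81484e+09 s.
Kepler's third law: (T₁/T₂)² = (a₁/a₂)³ ⇒ a₂ = a₁ · (T₂/T₁)^(2/3).
T₂/T₁ = 2.81484e+09 / 3.14669e+07 = 89.4539.
a₂ = 1e+10 · (89.4539)^(2/3) m ≈ 2e+11 m = 200 Gm.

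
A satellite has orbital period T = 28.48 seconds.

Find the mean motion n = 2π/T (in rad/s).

n = 2π / T.
n = 2π / 28.48 s ≈ 0.2206 rad/s.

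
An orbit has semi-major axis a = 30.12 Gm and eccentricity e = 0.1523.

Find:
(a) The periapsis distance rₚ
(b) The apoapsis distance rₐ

Convert to SI: a = 30.12 Gm = 3.012e+10 m.
(a) rₚ = a(1 − e) = 3.012e+10 · (1 − 0.1523) = 3.012e+10 · 0.8477 ≈ 2.553e+10 m = 25.53 Gm.
(b) rₐ = a(1 + e) = 3.012e+10 · (1 + 0.1523) = 3.012e+10 · 1.1523 ≈ 3.471e+10 m = 34.71 Gm.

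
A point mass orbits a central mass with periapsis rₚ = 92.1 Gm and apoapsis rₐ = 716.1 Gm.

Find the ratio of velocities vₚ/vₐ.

Convert to SI: rₚ = 92.1 Gm = 9.21e+10 m; rₐ = 716.1 Gm = 7.161e+11 m.
Conservation of angular momentum gives rₚvₚ = rₐvₐ, so vₚ/vₐ = rₐ/rₚ.
vₚ/vₐ = 7.161e+11 / 9.21e+10 ≈ 7.775.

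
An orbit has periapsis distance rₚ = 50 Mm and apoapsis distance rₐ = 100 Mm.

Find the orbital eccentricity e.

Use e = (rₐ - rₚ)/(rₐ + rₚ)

Convert to SI: rₚ = 50 Mm = 5e+07 m; rₐ = 100 Mm = 1e+08 m.
e = (rₐ − rₚ) / (rₐ + rₚ).
e = (1e+08 − 5e+07) / (1e+08 + 5e+07) = 5e+07 / 1.5e+08 ≈ 0.3333.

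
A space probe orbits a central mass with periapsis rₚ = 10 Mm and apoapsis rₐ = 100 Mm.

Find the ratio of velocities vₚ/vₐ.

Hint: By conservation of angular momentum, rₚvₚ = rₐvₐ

Convert to SI: rₚ = 10 Mm = 1e+07 m; rₐ = 100 Mm = 1e+08 m.
Conservation of angular momentum gives rₚvₚ = rₐvₐ, so vₚ/vₐ = rₐ/rₚ.
vₚ/vₐ = 1e+08 / 1e+07 ≈ 10.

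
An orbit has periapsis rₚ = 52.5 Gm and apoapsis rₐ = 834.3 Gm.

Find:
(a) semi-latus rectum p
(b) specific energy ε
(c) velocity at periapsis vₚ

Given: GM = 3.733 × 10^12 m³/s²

Convert to SI: rₚ = 52.5 Gm = 5.25e+10 m; rₐ = 834.3 Gm = 8.343e+11 m.
(a) From a = (rₚ + rₐ)/2 = 4.434e+11 m and e = (rₐ − rₚ)/(rₐ + rₚ) = 0.881597, p = a(1 − e²) = 4.434e+11 · (1 − (0.881597)²) ≈ 9.878e+10 m
(b) With a = (rₚ + rₐ)/2 = 4.434e+11 m, ε = −GM/(2a) = −3.733e+12/(2 · 4.434e+11) J/kg ≈ -4.21 J/kg
(c) With a = (rₚ + rₐ)/2 = 4.434e+11 m, vₚ = √(GM (2/rₚ − 1/a)) = √(3.733e+12 · (2/5.25e+10 − 1/4.434e+11)) m/s ≈ 11.57 m/s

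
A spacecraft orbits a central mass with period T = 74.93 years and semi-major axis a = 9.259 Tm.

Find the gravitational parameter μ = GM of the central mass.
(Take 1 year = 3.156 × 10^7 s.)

Convert to SI: T = 74.93 years = 2.36479e+09 s; a = 9.259 Tm = 9.259e+12 m.
GM = 4π² · a³ / T².
GM = 4π² · (9.259e+12)³ / (2.36479e+09)² m³/s² ≈ 5.604e+21 m³/s² = 5.604 × 10^21 m³/s².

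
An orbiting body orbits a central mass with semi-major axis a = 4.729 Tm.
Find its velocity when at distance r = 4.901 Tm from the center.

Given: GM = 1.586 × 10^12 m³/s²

Convert to SI: a = 4.729 Tm = 4.729e+12 m; r = 4.901 Tm = 4.901e+12 m.
Vis-viva: v = √(GM · (2/r − 1/a)).
2/r − 1/a = 2/4.901e+12 − 1/4.729e+12 = 1.96619e-13 m⁻¹.
v = √(1.586e+12 · 1.96619e-13) m/s ≈ 0.5584 m/s = 0.5584 m/s.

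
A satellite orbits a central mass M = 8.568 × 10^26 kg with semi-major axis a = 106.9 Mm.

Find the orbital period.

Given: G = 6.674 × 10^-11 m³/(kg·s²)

Convert to SI: a = 106.9 Mm = 1.069e+08 m.
GM = G · M = 6.674e-11 · 8.568e+26 = 5.71828e+16 m³/s².
Kepler's third law: T = 2π √(a³ / GM).
Substituting a = 1.069e+08 m and GM = 5.71828e+16 m³/s²:
T = 2π √((1.069e+08)³ / 5.71828e+16) s
T ≈ 2.904e+04 s = 8.067 hours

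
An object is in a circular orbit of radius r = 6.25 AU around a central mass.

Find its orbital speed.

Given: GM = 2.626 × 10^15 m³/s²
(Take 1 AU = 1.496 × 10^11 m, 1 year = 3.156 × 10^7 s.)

Convert to SI: r = 6.25 AU = 9.35e+11 m.
For a circular orbit, gravity supplies the centripetal force, so v = √(GM / r).
v = √(2.626e+15 / 9.35e+11) m/s ≈ 53 m/s = 0.01118 AU/year.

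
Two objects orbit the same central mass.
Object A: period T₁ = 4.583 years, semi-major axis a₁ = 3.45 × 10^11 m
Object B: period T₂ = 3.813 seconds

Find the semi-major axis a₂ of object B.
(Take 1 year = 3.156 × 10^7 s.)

Convert to SI: T₁ = 4.583 years = 1.44639e+08 s.
Kepler's third law: (T₁/T₂)² = (a₁/a₂)³ ⇒ a₂ = a₁ · (T₂/T₁)^(2/3).
T₂/T₁ = 3.813 / 1.44639e+08 = 2.63621e-08.
a₂ = 3.45e+11 · (2.63621e-08)^(2/3) m ≈ 3.056e+06 m = 3.056 × 10^6 m.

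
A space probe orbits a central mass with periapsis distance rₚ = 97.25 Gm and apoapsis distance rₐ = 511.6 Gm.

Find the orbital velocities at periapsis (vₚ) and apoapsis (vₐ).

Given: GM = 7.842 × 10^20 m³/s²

Convert to SI: rₚ = 97.25 Gm = 9.725e+10 m; rₐ = 511.6 Gm = 5.116e+11 m.
Use the vis-viva equation v² = GM(2/r − 1/a) with a = (rₚ + rₐ)/2 = (9.725e+10 + 5.116e+11)/2 = 3.04425e+11 m.
vₚ = √(GM · (2/rₚ − 1/a)) = √(7.842e+20 · (2/9.725e+10 − 1/3.04425e+11)) m/s ≈ 1.164e+05 m/s = 116.4 km/s.
vₐ = √(GM · (2/rₐ − 1/a)) = √(7.842e+20 · (2/5.116e+11 − 1/3.04425e+11)) m/s ≈ 2.213e+04 m/s = 22.13 km/s.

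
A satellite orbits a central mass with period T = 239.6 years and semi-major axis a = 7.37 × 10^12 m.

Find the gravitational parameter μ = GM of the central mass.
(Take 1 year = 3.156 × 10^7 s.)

Convert to SI: T = 239.6 years = 7.56178e+09 s.
GM = 4π² · a³ / T².
GM = 4π² · (7.37e+12)³ / (7.56178e+09)² m³/s² ≈ 2.764e+20 m³/s² = 2.764 × 10^20 m³/s².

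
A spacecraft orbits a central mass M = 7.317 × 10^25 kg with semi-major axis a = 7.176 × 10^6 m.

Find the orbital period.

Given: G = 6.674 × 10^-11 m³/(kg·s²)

GM = G · M = 6.674e-11 · 7.317e+25 = 4.88337e+15 m³/s².
Kepler's third law: T = 2π √(a³ / GM).
Substituting a = 7.176e+06 m and GM = 4.88337e+15 m³/s²:
T = 2π √((7.176e+06)³ / 4.88337e+15) s
T ≈ 1728 s = 28.81 minutes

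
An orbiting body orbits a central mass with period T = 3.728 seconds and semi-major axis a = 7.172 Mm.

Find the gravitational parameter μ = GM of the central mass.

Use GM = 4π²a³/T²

Convert to SI: a = 7.172 Mm = 7.172e+06 m.
GM = 4π² · a³ / T².
GM = 4π² · (7.172e+06)³ / (3.728)² m³/s² ≈ 1.048e+21 m³/s² = 1.048 × 10^21 m³/s².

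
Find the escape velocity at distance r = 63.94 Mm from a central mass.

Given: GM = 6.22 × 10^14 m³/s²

Convert to SI: r = 63.94 Mm = 6.394e+07 m.
Escape velocity comes from setting total energy to zero: ½v² − GM/r = 0 ⇒ v_esc = √(2GM / r).
v_esc = √(2 · 6.22e+14 / 6.394e+07) m/s ≈ 4411 m/s = 4.411 km/s.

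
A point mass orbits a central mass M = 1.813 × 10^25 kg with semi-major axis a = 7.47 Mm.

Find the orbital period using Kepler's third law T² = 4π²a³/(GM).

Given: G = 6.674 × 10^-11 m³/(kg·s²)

Convert to SI: a = 7.47 Mm = 7.47e+06 m.
GM = G · M = 6.674e-11 · 1.813e+25 = 1.21e+15 m³/s².
Kepler's third law: T = 2π √(a³ / GM).
Substituting a = 7.47e+06 m and GM = 1.21e+15 m³/s²:
T = 2π √((7.47e+06)³ / 1.21e+15) s
T ≈ 3688 s = 1.024 hours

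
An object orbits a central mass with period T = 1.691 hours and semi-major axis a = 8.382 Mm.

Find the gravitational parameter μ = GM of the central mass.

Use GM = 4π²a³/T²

Convert to SI: T = 1.691 hours = 6087.6 s; a = 8.382 Mm = 8.382e+06 m.
GM = 4π² · a³ / T².
GM = 4π² · (8.382e+06)³ / (6087.6)² m³/s² ≈ 6.274e+14 m³/s² = 6.274 × 10^14 m³/s².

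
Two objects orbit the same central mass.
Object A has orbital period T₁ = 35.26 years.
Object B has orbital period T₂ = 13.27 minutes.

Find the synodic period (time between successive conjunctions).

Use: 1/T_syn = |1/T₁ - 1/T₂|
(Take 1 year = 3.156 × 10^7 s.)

Convert to SI: T₁ = 35.26 years = 1.11281e+09 s; T₂ = 13.27 minutes = 796.2 s.
T_syn = |T₁ · T₂ / (T₁ − T₂)|.
T_syn = |1.11281e+09 · 796.2 / (1.11281e+09 − 796.2)| s ≈ 796.2 s = 13.27 minutes.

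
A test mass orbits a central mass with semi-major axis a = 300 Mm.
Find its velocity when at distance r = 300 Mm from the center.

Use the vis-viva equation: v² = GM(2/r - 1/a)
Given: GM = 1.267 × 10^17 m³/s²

Convert to SI: a = 300 Mm = 3e+08 m; r = 300 Mm = 3e+08 m.
Vis-viva: v = √(GM · (2/r − 1/a)).
2/r − 1/a = 2/3e+08 − 1/3e+08 = 3.33333e-09 m⁻¹.
v = √(1.267e+17 · 3.33333e-09) m/s ≈ 2.055e+04 m/s = 20.55 km/s.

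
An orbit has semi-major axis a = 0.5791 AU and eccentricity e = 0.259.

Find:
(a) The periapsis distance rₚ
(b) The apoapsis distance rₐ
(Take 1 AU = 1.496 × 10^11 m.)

Convert to SI: a = 0.5791 AU = 8.66334e+10 m.
(a) rₚ = a(1 − e) = 8.66334e+10 · (1 − 0.259) = 8.66334e+10 · 0.741 ≈ 6.42e+10 m = 0.4291 AU.
(b) rₐ = a(1 + e) = 8.66334e+10 · (1 + 0.259) = 8.66334e+10 · 1.259 ≈ 1.091e+11 m = 0.7291 AU.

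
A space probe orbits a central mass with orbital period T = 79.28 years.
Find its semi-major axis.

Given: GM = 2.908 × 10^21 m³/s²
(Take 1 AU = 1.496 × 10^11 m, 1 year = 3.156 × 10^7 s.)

Convert to SI: T = 79.28 years = 2.50208e+09 s.
Invert Kepler's third law: a = (GM · T² / (4π²))^(1/3).
Substituting T = 2.50208e+09 s and GM = 2.908e+21 m³/s²:
a = (2.908e+21 · (2.50208e+09)² / (4π²))^(1/3) m
a ≈ 7.726e+12 m = 51.64 AU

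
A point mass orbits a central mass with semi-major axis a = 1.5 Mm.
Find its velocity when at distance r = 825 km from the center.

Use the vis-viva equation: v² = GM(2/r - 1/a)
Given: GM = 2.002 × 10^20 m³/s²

Convert to SI: a = 1.5 Mm = 1.5e+06 m; r = 825 km = 825000 m.
Vis-viva: v = √(GM · (2/r − 1/a)).
2/r − 1/a = 2/825000 − 1/1.5e+06 = 1.75758e-06 m⁻¹.
v = √(2.002e+20 · 1.75758e-06) m/s ≈ 1.876e+07 m/s = 1.876e+04 km/s.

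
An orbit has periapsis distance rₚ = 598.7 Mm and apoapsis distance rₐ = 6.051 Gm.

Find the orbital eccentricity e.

Convert to SI: rₚ = 598.7 Mm = 5.987e+08 m; rₐ = 6.051 Gm = 6.051e+09 m.
e = (rₐ − rₚ) / (rₐ + rₚ).
e = (6.051e+09 − 5.987e+08) / (6.051e+09 + 5.987e+08) = 5.4523e+09 / 6.6497e+09 ≈ 0.8199.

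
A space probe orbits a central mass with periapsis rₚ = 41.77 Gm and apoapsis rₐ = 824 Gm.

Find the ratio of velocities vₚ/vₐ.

Convert to SI: rₚ = 41.77 Gm = 4.177e+10 m; rₐ = 824 Gm = 8.24e+11 m.
Conservation of angular momentum gives rₚvₚ = rₐvₐ, so vₚ/vₐ = rₐ/rₚ.
vₚ/vₐ = 8.24e+11 / 4.177e+10 ≈ 19.73.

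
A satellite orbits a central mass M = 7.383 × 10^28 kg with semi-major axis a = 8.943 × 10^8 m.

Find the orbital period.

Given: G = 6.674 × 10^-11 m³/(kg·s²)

GM = G · M = 6.674e-11 · 7.383e+28 = 4.92741e+18 m³/s².
Kepler's third law: T = 2π √(a³ / GM).
Substituting a = 8.943e+08 m and GM = 4.92741e+18 m³/s²:
T = 2π √((8.943e+08)³ / 4.92741e+18) s
T ≈ 7.57e+04 s = 21.03 hours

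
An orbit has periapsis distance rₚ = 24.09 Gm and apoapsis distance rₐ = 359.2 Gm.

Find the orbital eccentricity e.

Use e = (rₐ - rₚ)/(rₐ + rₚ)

Convert to SI: rₚ = 24.09 Gm = 2.409e+10 m; rₐ = 359.2 Gm = 3.592e+11 m.
e = (rₐ − rₚ) / (rₐ + rₚ).
e = (3.592e+11 − 2.409e+10) / (3.592e+11 + 2.409e+10) = 3.3511e+11 / 3.8329e+11 ≈ 0.8743.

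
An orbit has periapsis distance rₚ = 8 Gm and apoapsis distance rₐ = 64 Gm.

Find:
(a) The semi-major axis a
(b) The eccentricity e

Convert to SI: rₚ = 8 Gm = 8e+09 m; rₐ = 64 Gm = 6.4e+10 m.
(a) a = (rₚ + rₐ) / 2 = (8e+09 + 6.4e+10) / 2 ≈ 3.6e+10 m = 36 Gm.
(b) e = (rₐ − rₚ) / (rₐ + rₚ) = (6.4e+10 − 8e+09) / (6.4e+10 + 8e+09) ≈ 0.7778.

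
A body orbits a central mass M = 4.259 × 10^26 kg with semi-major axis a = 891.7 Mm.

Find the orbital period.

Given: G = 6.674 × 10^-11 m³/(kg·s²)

Convert to SI: a = 891.7 Mm = 8.917e+08 m.
GM = G · M = 6.674e-11 · 4.259e+26 = 2.84246e+16 m³/s².
Kepler's third law: T = 2π √(a³ / GM).
Substituting a = 8.917e+08 m and GM = 2.84246e+16 m³/s²:
T = 2π √((8.917e+08)³ / 2.84246e+16) s
T ≈ 9.923e+05 s = 11.49 days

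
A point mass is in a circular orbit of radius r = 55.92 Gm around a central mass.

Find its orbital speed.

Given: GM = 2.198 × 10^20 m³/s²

Convert to SI: r = 55.92 Gm = 5.592e+10 m.
For a circular orbit, gravity supplies the centripetal force, so v = √(GM / r).
v = √(2.198e+20 / 5.592e+10) m/s ≈ 6.269e+04 m/s = 62.69 km/s.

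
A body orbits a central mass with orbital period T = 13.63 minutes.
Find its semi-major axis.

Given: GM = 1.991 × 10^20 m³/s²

Convert to SI: T = 13.63 minutes = 817.8 s.
Invert Kepler's third law: a = (GM · T² / (4π²))^(1/3).
Substituting T = 817.8 s and GM = 1.991e+20 m³/s²:
a = (1.991e+20 · (817.8)² / (4π²))^(1/3) m
a ≈ 1.5e+08 m = 150 Mm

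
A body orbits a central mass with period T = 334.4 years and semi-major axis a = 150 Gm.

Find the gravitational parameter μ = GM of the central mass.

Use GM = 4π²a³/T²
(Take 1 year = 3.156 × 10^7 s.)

Convert to SI: T = 334.4 years = 1.05537e+10 s; a = 150 Gm = 1.5e+11 m.
GM = 4π² · a³ / T².
GM = 4π² · (1.5e+11)³ / (1.05537e+10)² m³/s² ≈ 1.196e+15 m³/s² = 1.196 × 10^15 m³/s².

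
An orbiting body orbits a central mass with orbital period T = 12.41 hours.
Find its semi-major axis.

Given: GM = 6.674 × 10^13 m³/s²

Convert to SI: T = 12.41 hours = 44676 s.
Invert Kepler's third law: a = (GM · T² / (4π²))^(1/3).
Substituting T = 44676 s and GM = 6.674e+13 m³/s²:
a = (6.674e+13 · (44676)² / (4π²))^(1/3) m
a ≈ 1.5e+07 m = 15 Mm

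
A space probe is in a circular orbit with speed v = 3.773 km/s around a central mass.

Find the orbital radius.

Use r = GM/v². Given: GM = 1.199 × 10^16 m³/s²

Convert to SI: v = 3.773 km/s = 3773 m/s.
For a circular orbit, v² = GM / r, so r = GM / v².
r = 1.199e+16 / (3773)² m ≈ 8.423e+08 m = 842.3 Mm.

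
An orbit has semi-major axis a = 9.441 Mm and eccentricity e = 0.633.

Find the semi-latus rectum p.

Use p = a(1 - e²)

Convert to SI: a = 9.441 Mm = 9.441e+06 m.
p = a (1 − e²).
p = 9.441e+06 · (1 − (0.633)²) = 9.441e+06 · 0.599311 ≈ 5.658e+06 m = 5.658 Mm.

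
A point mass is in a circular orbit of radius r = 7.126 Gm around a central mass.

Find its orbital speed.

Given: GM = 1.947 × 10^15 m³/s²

Convert to SI: r = 7.126 Gm = 7.126e+09 m.
For a circular orbit, gravity supplies the centripetal force, so v = √(GM / r).
v = √(1.947e+15 / 7.126e+09) m/s ≈ 522.7 m/s = 522.7 m/s.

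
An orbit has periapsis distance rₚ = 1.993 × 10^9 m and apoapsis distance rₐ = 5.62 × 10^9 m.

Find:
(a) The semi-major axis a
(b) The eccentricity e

(a) a = (rₚ + rₐ) / 2 = (1.993e+09 + 5.62e+09) / 2 ≈ 3.806e+09 m = 3.807 × 10^9 m.
(b) e = (rₐ − rₚ) / (rₐ + rₚ) = (5.62e+09 − 1.993e+09) / (5.62e+09 + 1.993e+09) ≈ 0.4764.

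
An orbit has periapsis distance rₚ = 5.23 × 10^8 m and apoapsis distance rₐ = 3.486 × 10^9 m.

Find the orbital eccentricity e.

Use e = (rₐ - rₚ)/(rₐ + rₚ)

e = (rₐ − rₚ) / (rₐ + rₚ).
e = (3.486e+09 − 5.23e+08) / (3.486e+09 + 5.23e+08) = 2.963e+09 / 4.009e+09 ≈ 0.7391.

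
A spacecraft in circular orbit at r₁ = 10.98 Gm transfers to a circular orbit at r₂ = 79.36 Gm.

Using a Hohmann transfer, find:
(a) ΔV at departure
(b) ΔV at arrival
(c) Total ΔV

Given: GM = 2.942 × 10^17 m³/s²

Convert to SI: r₁ = 10.98 Gm = 1.098e+10 m; r₂ = 79.36 Gm = 7.936e+10 m.
Transfer semi-major axis: a_t = (r₁ + r₂)/2 = (1.098e+10 + 7.936e+10)/2 = 4.517e+10 m.
Circular speeds: v₁ = √(GM/r₁) = 5176.31 m/s, v₂ = √(GM/r₂) = 1925.4 m/s.
Transfer speeds (vis-viva v² = GM(2/r − 1/a_t)): v₁ᵗ = 6861.13 m/s, v₂ᵗ = 949.285 m/s.
(a) ΔV₁ = |v₁ᵗ − v₁| ≈ 1685 m/s = 1.685 km/s.
(b) ΔV₂ = |v₂ − v₂ᵗ| ≈ 976.1 m/s = 976.1 m/s.
(c) ΔV_total = ΔV₁ + ΔV₂ ≈ 2661 m/s = 2.661 km/s.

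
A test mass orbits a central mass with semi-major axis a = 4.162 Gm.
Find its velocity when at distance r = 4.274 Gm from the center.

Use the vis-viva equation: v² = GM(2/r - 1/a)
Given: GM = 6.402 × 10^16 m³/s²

Convert to SI: a = 4.162 Gm = 4.162e+09 m; r = 4.274 Gm = 4.274e+09 m.
Vis-viva: v = √(GM · (2/r − 1/a)).
2/r − 1/a = 2/4.274e+09 − 1/4.162e+09 = 2.27677e-10 m⁻¹.
v = √(6.402e+16 · 2.27677e-10) m/s ≈ 3818 m/s = 3.818 km/s.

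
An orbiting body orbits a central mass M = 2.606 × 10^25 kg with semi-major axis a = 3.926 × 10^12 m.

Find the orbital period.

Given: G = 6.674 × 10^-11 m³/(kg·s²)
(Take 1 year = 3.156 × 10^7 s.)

GM = G · M = 6.674e-11 · 2.606e+25 = 1.73924e+15 m³/s².
Kepler's third law: T = 2π √(a³ / GM).
Substituting a = 3.926e+12 m and GM = 1.73924e+15 m³/s²:
T = 2π √((3.926e+12)³ / 1.73924e+15) s
T ≈ 1.172e+12 s = 3.714e+04 years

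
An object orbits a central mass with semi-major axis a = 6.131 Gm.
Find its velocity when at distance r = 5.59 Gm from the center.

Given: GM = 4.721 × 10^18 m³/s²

Convert to SI: a = 6.131 Gm = 6.131e+09 m; r = 5.59 Gm = 5.59e+09 m.
Vis-viva: v = √(GM · (2/r − 1/a)).
2/r − 1/a = 2/5.59e+09 − 1/6.131e+09 = 1.94676e-10 m⁻¹.
v = √(4.721e+18 · 1.94676e-10) m/s ≈ 3.032e+04 m/s = 30.32 km/s.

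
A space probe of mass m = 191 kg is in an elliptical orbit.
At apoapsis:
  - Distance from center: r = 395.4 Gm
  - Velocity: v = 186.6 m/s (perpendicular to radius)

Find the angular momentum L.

Convert to SI: r = 395.4 Gm = 3.954e+11 m.
Since v is perpendicular to r, L = m · v · r.
L = 191 · 186.6 · 3.954e+11 kg·m²/s ≈ 1.409e+16 kg·m²/s.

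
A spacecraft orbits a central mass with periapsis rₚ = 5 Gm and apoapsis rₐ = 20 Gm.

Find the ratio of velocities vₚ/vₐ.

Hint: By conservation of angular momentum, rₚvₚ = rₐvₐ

Convert to SI: rₚ = 5 Gm = 5e+09 m; rₐ = 20 Gm = 2e+10 m.
Conservation of angular momentum gives rₚvₚ = rₐvₐ, so vₚ/vₐ = rₐ/rₚ.
vₚ/vₐ = 2e+10 / 5e+09 ≈ 4.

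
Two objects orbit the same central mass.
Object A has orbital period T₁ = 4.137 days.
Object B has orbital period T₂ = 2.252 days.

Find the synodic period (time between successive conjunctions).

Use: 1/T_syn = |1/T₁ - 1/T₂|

Convert to SI: T₁ = 4.137 days = 357437 s; T₂ = 2.252 days = 194573 s.
T_syn = |T₁ · T₂ / (T₁ − T₂)|.
T_syn = |357437 · 194573 / (357437 − 194573)| s ≈ 4.27e+05 s = 4.942 days.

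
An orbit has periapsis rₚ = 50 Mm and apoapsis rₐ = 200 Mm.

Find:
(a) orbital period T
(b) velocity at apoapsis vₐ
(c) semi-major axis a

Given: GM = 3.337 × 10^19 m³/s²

Convert to SI: rₚ = 50 Mm = 5e+07 m; rₐ = 200 Mm = 2e+08 m.
(a) With a = (rₚ + rₐ)/2 = 1.25e+08 m, T = 2π √(a³/GM) = 2π √((1.25e+08)³/3.337e+19) s ≈ 1520 s
(b) With a = (rₚ + rₐ)/2 = 1.25e+08 m, vₐ = √(GM (2/rₐ − 1/a)) = √(3.337e+19 · (2/2e+08 − 1/1.25e+08)) m/s ≈ 2.583e+05 m/s
(c) a = (rₚ + rₐ)/2 = (5e+07 + 2e+08)/2 ≈ 1.25e+08 m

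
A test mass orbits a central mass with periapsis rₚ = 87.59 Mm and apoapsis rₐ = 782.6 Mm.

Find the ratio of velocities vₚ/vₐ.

Convert to SI: rₚ = 87.59 Mm = 8.759e+07 m; rₐ = 782.6 Mm = 7.826e+08 m.
Conservation of angular momentum gives rₚvₚ = rₐvₐ, so vₚ/vₐ = rₐ/rₚ.
vₚ/vₐ = 7.826e+08 / 8.759e+07 ≈ 8.935.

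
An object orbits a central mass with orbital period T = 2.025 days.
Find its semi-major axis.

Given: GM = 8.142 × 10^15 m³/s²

Convert to SI: T = 2.025 days = 174960 s.
Invert Kepler's third law: a = (GM · T² / (4π²))^(1/3).
Substituting T = 174960 s and GM = 8.142e+15 m³/s²:
a = (8.142e+15 · (174960)² / (4π²))^(1/3) m
a ≈ 1.848e+08 m = 184.8 Mm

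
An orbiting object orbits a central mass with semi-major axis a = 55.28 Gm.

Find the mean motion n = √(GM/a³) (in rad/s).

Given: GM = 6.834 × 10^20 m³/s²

Convert to SI: a = 55.28 Gm = 5.528e+10 m.
n = √(GM / a³).
n = √(6.834e+20 / (5.528e+10)³) rad/s ≈ 2.011e-06 rad/s.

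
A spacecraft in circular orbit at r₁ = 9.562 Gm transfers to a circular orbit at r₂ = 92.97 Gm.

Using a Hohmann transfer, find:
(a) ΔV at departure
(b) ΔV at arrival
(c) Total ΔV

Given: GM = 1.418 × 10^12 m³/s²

Convert to SI: r₁ = 9.562 Gm = 9.562e+09 m; r₂ = 92.97 Gm = 9.297e+10 m.
Transfer semi-major axis: a_t = (r₁ + r₂)/2 = (9.562e+09 + 9.297e+10)/2 = 5.1266e+10 m.
Circular speeds: v₁ = √(GM/r₁) = 12.1777 m/s, v₂ = √(GM/r₂) = 3.90541 m/s.
Transfer speeds (vis-viva v² = GM(2/r − 1/a_t)): v₁ᵗ = 16.3991 m/s, v₂ᵗ = 1.68666 m/s.
(a) ΔV₁ = |v₁ᵗ − v₁| ≈ 4.221 m/s = 4.221 m/s.
(b) ΔV₂ = |v₂ − v₂ᵗ| ≈ 2.219 m/s = 2.219 m/s.
(c) ΔV_total = ΔV₁ + ΔV₂ ≈ 6.44 m/s = 6.44 m/s.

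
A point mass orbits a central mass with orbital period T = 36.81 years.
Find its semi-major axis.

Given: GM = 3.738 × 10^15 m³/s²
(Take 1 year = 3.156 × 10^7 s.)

Convert to SI: T = 36.81 years = 1.16172e+09 s.
Invert Kepler's third law: a = (GM · T² / (4π²))^(1/3).
Substituting T = 1.16172e+09 s and GM = 3.738e+15 m³/s²:
a = (3.738e+15 · (1.16172e+09)² / (4π²))^(1/3) m
a ≈ 5.037e+10 m = 5.037 × 10^10 m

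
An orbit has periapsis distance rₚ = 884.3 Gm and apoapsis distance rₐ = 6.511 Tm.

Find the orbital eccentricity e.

Convert to SI: rₚ = 884.3 Gm = 8.843e+11 m; rₐ = 6.511 Tm = 6.511e+12 m.
e = (rₐ − rₚ) / (rₐ + rₚ).
e = (6.511e+12 − 8.843e+11) / (6.511e+12 + 8.843e+11) = 5.6267e+12 / 7.3953e+12 ≈ 0.7608.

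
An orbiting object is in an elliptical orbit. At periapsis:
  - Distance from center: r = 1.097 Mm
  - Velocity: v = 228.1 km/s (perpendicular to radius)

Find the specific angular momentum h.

Convert to SI: r = 1.097 Mm = 1.097e+06 m; v = 228.1 km/s = 228100 m/s.
With v perpendicular to r, h = r · v.
h = 1.097e+06 · 228100 m²/s ≈ 2.502e+11 m²/s.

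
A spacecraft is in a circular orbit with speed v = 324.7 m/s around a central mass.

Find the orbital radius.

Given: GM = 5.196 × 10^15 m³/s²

For a circular orbit, v² = GM / r, so r = GM / v².
r = 5.196e+15 / (324.7)² m ≈ 4.928e+10 m = 49.28 Gm.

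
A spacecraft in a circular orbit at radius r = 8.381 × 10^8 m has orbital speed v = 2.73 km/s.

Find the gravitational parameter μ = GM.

Convert to SI: v = 2.73 km/s = 2730 m/s.
For a circular orbit v² = GM/r, so GM = v² · r.
GM = (2730)² · 8.381e+08 m³/s² ≈ 6.246e+15 m³/s² = 6.246 × 10^15 m³/s².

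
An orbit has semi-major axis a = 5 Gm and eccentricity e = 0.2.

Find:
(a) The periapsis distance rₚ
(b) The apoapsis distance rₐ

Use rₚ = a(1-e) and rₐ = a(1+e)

Convert to SI: a = 5 Gm = 5e+09 m.
(a) rₚ = a(1 − e) = 5e+09 · (1 − 0.2) = 5e+09 · 0.8 ≈ 4e+09 m = 4 Gm.
(b) rₐ = a(1 + e) = 5e+09 · (1 + 0.2) = 5e+09 · 1.2 ≈ 6e+09 m = 6 Gm.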